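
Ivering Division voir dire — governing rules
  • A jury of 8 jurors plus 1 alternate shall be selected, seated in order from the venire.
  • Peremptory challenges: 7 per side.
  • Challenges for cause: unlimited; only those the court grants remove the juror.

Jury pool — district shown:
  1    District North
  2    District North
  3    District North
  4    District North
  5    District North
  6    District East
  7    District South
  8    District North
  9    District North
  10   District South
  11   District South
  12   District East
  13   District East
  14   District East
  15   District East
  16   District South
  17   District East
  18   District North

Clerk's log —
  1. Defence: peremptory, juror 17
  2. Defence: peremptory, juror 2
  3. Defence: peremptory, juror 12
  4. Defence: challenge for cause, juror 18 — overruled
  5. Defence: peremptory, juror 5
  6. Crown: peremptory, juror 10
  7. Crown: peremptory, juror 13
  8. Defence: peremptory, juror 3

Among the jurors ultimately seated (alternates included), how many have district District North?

Removed: #2, #3, #5, #10, #12, #13, #17.
Seated (9 incl. alternates): #1, #4, #6, #7, #8, #9, #11, #14, #15.
Of those, in District North: #1, #4, #8, #9 → 4.

4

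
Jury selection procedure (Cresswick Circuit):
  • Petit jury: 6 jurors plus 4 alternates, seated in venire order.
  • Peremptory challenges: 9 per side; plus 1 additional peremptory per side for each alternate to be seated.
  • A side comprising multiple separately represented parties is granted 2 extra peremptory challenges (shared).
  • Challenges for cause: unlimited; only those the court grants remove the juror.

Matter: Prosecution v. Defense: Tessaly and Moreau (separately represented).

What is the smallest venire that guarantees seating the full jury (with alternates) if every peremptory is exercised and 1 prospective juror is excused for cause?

Seats to fill: 6 + 4 alternates = 10.
Peremptories — Prosecution: 9 + 1×4 = 13; Defense: 9 + 1×4 + 2 = 15; total 28.
For-cause removals: 1.
Minimum venire: 10 + 28 + 1 = 39.

39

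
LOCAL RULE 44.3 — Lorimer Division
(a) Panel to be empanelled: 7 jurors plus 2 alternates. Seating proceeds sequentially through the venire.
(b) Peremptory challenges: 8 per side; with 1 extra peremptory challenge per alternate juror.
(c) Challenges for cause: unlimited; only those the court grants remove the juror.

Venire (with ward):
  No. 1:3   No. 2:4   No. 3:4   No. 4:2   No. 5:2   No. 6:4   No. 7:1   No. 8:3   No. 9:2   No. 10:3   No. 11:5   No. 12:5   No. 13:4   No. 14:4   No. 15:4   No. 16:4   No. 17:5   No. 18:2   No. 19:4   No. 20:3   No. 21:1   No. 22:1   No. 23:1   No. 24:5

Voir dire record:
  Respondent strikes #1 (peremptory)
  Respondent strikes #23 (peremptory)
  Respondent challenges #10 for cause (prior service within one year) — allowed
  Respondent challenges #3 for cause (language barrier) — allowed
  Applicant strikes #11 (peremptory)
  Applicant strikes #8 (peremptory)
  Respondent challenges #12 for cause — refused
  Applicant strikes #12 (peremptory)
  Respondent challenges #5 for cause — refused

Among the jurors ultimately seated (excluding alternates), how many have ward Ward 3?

0

Removed: #1, #3, #8, #10, #11, #12, #23.
Seated jurors 1–7: #2, #4, #5, #6, #7, #9, #13 (alternates #14, #15 not counted).
None of those are in Ward 3 → 0.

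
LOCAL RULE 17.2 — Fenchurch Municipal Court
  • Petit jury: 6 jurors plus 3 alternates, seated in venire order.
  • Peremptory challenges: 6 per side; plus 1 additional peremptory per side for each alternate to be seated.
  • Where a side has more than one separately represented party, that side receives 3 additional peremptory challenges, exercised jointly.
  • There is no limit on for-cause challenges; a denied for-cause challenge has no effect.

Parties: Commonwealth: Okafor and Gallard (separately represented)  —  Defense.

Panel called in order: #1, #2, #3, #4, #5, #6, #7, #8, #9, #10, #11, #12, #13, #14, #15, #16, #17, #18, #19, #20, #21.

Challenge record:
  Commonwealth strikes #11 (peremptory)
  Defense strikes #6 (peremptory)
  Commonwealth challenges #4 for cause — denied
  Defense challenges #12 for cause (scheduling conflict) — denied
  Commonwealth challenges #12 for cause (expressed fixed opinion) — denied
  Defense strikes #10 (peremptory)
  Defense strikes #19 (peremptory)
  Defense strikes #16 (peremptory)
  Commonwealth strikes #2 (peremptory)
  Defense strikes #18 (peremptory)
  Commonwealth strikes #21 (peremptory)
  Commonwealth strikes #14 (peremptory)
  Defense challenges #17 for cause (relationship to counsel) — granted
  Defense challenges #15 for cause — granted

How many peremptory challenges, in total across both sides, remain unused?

12

Commonwealth allotment: 6 base + 1 × 3 alternates + 3 multi-party = 12. Defense allotment: 6 base + 1 × 3 alternates = 9.
Commonwealth peremptories used: #11, #2, #21, #14 — 4 (for-cause on #4, #12 don't count).
Defense peremptories used: #6, #10, #19, #16, #18 — 5 (for-cause on #12, #17, #15 don't count).
Remaining: (12 − 4) + (9 − 5) = 12.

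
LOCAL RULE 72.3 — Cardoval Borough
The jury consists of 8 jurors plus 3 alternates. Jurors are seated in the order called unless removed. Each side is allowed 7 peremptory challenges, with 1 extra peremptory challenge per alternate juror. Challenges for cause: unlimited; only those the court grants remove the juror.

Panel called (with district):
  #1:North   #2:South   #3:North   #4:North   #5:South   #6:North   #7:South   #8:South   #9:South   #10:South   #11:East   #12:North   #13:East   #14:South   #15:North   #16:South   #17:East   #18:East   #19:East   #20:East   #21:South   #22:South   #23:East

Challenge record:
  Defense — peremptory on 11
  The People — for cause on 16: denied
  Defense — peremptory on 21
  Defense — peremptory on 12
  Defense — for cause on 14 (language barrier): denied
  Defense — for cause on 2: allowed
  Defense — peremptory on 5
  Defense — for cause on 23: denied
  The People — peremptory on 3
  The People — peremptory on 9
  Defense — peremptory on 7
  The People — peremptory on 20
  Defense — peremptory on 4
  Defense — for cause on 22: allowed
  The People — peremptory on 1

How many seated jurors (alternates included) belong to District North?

2

Removed: #1, #2, #3, #4, #5, #7, #9, #11, #12, #20, #21, #22.
Seated (11 incl. alternates): #6, #8, #10, #13, #14, #15, #16, #17, #18, #19, #23.
Of those, in District North: #6, #15 → 2.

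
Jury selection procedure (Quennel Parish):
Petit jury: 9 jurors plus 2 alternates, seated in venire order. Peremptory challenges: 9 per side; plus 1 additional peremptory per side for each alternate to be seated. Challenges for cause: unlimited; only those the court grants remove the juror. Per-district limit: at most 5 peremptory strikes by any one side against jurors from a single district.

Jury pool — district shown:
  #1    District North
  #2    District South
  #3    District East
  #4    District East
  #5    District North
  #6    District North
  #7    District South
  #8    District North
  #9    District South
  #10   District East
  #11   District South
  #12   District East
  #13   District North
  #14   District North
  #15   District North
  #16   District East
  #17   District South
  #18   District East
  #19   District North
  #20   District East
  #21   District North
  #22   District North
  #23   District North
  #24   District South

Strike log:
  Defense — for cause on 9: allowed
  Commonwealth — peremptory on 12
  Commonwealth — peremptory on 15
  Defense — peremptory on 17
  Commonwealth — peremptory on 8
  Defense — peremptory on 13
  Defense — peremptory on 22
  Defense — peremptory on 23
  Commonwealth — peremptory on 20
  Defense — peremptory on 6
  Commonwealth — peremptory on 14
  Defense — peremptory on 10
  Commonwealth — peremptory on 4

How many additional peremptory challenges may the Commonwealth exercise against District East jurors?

2

Commonwealth peremptories so far: #12, #15, #8, #20, #14, #4 — 6 of 11 used, 5 left overall.
Against District East: #12, #20, #4 — 3 used; per-district cap 5 leaves 2.
Binding limit: min(5, 2) = 2.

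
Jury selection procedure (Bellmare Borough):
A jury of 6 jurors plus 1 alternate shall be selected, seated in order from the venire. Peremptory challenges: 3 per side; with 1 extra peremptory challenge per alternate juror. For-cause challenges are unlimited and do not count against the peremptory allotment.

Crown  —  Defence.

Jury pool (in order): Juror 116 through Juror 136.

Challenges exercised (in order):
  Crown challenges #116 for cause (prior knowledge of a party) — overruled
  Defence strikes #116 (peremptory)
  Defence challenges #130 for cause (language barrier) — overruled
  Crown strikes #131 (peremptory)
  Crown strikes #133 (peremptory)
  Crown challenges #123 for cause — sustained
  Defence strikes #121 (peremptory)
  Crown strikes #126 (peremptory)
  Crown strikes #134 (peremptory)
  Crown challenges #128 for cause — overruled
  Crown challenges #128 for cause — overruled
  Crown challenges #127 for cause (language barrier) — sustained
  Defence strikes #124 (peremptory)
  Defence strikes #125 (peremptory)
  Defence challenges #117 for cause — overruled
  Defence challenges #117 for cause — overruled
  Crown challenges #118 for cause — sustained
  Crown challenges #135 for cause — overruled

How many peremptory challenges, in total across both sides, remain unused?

0

Crown allotment: 3 base + 1 × 1 alternate = 4. Defence allotment: 3 base + 1 × 1 alternate = 4.
Crown peremptories used: #131, #133, #126, #134 — 4 (for-cause on #116, #123, #128, #128, #127, #118, #135 don't count).
Defence peremptories used: #116, #121, #124, #125 — 4 (for-cause on #130, #117, #117 don't count).
Remaining: (4 − 4) + (4 − 4) = 0.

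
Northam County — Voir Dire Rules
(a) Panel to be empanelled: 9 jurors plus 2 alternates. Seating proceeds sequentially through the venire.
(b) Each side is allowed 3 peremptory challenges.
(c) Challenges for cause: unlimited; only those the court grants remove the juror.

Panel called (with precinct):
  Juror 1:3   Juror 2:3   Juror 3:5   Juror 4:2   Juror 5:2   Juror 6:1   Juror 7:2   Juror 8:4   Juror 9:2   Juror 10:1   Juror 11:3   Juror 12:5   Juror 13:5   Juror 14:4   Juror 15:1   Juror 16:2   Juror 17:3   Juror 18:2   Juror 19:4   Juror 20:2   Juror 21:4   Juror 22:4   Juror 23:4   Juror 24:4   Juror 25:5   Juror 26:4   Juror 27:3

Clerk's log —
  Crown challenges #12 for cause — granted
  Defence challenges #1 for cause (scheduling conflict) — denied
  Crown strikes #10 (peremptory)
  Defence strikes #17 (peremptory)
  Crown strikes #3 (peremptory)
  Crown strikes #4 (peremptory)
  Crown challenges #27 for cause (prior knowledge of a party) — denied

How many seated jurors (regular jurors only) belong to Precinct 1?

1

Removed: #3, #4, #10, #12, #17.
Seated jurors 1–9: #1, #2, #5, #6, #7, #8, #9, #11, #13 (alternates #14, #15 not counted).
Of those, in Precinct 1: #6 → 1.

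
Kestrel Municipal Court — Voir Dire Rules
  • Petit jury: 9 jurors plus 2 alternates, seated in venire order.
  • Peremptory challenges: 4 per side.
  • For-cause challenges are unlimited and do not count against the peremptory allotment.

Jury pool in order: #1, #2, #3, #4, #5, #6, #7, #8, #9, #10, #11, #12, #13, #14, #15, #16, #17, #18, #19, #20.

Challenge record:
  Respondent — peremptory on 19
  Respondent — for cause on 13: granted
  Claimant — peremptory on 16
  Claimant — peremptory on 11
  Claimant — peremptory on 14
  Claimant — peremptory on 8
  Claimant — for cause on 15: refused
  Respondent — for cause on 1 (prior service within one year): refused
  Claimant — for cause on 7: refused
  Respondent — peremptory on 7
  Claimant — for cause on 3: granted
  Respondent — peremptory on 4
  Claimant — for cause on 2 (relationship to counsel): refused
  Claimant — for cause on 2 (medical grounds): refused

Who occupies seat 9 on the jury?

Removed: #3, #4, #7, #8, #11, #13, #14, #16, #19. (#1, #2, #15 stay — for-cause denied.)
Seating in order: seats 1–9 → #1, #2, #5, #6, #9, #10, #12, #15, #17; alternates → #18, #20.
So seat 9 is #17.

17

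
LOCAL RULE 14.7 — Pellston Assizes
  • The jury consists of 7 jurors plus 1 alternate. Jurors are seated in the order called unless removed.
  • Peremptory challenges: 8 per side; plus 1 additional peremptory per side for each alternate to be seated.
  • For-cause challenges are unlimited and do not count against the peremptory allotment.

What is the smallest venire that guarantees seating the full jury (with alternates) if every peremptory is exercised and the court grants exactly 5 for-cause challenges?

31

Seats to fill: 7 + 1 alternates = 8.
Peremptories: 8 + 1×1 = 9 per side × 2 sides = 18.
For-cause removals: 5.
Minimum venire: 8 + 18 + 5 = 31.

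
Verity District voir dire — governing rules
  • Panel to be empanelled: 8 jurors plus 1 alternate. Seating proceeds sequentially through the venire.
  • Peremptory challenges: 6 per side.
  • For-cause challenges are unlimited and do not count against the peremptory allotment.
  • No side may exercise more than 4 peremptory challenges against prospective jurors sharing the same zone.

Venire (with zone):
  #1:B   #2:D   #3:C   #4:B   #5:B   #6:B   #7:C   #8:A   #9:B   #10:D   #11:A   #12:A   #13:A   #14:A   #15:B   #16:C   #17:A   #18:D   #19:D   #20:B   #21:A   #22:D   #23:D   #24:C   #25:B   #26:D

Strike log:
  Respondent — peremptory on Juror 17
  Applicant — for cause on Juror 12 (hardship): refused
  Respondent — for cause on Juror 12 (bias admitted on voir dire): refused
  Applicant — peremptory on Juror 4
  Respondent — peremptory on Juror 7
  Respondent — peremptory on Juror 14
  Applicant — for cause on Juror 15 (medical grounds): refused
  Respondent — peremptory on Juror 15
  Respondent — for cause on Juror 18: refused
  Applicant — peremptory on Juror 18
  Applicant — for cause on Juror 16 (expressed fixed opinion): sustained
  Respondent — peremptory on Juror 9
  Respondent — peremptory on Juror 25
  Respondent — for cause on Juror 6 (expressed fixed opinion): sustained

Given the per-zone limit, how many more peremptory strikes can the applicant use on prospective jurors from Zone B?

3

Applicant peremptories so far: #4, #18 — 2 of 6 used, 4 left overall.
Against Zone B: #4 — 1 used; per-zone cap 4 leaves 3.
Binding limit: min(4, 3) = 3.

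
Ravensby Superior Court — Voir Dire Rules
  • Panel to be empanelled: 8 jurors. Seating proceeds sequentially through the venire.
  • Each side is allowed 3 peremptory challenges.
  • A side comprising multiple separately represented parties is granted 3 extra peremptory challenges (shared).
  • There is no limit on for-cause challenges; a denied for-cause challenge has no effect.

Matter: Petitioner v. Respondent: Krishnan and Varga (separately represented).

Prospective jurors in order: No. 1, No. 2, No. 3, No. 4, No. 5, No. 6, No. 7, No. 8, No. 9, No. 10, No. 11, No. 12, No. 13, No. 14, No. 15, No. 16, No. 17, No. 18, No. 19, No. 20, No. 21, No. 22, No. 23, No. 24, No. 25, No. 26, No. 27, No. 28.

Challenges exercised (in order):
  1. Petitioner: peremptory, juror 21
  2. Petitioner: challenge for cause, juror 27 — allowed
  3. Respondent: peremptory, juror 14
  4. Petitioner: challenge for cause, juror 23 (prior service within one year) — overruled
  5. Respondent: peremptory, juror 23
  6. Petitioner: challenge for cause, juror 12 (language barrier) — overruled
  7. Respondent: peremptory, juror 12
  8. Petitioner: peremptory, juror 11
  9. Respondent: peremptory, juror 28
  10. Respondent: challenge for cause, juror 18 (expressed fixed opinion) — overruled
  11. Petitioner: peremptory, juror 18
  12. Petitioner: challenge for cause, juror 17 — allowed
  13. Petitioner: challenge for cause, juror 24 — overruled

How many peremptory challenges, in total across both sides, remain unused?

Petitioner allotment: 3. Respondent allotment: 3 base + 3 multi-party = 6.
Petitioner peremptories used: #21, #11, #18 — 3 (for-cause on #27, #23, #12, #17, #24 don't count).
Respondent peremptories used: #14, #23, #12, #28 — 4 (the for-cause on #18 doesn't count).
Remaining: (3 − 3) + (6 − 4) = 2.

2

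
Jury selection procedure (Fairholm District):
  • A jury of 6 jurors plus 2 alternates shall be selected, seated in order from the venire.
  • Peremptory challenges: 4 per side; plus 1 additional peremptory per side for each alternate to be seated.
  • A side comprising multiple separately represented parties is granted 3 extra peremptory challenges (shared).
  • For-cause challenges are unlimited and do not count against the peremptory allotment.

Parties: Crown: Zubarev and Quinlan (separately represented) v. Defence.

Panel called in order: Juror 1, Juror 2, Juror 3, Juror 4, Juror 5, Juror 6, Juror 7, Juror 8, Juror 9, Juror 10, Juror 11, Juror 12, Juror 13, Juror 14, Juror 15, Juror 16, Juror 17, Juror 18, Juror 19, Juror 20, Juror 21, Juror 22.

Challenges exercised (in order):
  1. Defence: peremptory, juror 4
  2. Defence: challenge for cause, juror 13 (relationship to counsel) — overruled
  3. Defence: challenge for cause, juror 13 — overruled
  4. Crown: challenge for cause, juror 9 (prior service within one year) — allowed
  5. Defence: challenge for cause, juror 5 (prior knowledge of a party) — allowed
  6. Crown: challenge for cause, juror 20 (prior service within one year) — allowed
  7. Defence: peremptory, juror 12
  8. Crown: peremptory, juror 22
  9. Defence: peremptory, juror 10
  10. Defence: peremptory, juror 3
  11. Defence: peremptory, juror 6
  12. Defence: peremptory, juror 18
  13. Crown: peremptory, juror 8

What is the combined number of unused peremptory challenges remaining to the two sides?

7

Crown allotment: 4 base + 1 × 2 alternates + 3 multi-party = 9. Defence allotment: 4 base + 1 × 2 alternates = 6.
Crown peremptories used: #22, #8 — 2 (for-cause on #9, #20 don't count).
Defence peremptories used: #4, #12, #10, #3, #6, #18 — 6 (for-cause on #13, #13, #5 don't count).
Remaining: (9 − 2) + (6 − 6) = 7.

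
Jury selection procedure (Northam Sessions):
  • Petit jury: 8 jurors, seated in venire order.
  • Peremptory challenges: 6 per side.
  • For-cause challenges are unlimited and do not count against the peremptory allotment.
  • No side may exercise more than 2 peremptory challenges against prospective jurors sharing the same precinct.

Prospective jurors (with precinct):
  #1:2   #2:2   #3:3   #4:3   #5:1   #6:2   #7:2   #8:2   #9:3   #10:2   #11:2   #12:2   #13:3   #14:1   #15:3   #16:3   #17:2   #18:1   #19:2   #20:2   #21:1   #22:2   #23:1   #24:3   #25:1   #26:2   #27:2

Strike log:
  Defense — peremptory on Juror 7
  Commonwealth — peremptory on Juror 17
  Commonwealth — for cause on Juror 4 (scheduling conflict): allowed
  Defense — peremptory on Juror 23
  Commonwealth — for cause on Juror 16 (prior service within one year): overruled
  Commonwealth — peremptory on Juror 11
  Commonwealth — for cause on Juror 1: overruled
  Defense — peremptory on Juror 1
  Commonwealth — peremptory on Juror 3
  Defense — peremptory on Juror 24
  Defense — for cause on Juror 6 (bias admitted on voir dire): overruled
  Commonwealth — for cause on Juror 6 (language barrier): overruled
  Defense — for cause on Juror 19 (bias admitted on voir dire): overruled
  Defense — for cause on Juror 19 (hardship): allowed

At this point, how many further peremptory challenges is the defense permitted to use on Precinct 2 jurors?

Defense peremptories so far: #7, #23, #1, #24 — 4 of 6 used, 2 left overall.
Against Precinct 2: #7, #1 — 2 used; per-precinct cap 2 leaves 0.
Binding limit: min(2, 0) = 0.

0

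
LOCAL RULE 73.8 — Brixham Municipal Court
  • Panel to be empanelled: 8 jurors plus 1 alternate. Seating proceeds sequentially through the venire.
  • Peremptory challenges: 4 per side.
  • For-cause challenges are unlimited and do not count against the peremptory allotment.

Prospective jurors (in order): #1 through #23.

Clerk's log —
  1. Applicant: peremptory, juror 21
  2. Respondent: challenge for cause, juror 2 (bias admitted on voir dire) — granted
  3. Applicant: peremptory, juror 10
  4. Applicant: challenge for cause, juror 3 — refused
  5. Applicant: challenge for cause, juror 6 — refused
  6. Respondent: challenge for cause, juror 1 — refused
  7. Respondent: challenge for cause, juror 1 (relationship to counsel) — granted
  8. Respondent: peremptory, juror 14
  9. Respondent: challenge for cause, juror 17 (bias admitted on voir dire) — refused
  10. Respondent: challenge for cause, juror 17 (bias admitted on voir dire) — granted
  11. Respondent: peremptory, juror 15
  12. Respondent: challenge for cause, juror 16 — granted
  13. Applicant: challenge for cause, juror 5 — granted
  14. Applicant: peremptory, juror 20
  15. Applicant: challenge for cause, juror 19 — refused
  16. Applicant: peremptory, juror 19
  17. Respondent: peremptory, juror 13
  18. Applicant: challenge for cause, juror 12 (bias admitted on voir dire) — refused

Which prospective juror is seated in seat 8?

Removed: #1, #2, #5, #10, #13, #14, #15, #16, #17, #19, #20, #21. (#3, #6, #12 stay — for-cause denied.)
Filling seats in venire order through position 8: #3, #4, #6, #7, #8, #9, #11, #12.
So seat 8 is #12.

12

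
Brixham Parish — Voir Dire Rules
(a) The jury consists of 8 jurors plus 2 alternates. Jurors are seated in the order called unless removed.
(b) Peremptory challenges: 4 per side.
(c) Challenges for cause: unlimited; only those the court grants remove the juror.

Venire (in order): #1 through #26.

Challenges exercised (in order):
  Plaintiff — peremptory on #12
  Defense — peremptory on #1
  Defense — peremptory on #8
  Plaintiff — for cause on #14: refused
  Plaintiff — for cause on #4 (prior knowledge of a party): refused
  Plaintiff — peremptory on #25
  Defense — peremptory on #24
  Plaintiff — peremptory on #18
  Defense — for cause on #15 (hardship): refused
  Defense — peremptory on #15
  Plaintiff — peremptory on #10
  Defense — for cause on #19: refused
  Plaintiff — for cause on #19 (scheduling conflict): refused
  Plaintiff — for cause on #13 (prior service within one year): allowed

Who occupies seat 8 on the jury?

11

Removed: #1, #8, #10, #12, #13, #15, #18, #24, #25. (#4, #14, #19 stay — for-cause denied.)
Filling seats in venire order through position 8: #2, #3, #4, #5, #6, #7, #9, #11.
So seat 8 is #11.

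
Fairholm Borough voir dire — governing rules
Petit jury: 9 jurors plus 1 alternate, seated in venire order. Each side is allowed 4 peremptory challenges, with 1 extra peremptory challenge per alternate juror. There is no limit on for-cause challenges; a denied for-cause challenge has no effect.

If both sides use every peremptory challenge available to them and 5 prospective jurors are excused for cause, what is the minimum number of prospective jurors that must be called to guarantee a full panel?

25

Seats to fill: 9 + 1 alternates = 10.
Peremptories: 4 + 1×1 = 5 per side × 2 sides = 10.
For-cause removals: 5.
Minimum venire: 10 + 10 + 5 = 25.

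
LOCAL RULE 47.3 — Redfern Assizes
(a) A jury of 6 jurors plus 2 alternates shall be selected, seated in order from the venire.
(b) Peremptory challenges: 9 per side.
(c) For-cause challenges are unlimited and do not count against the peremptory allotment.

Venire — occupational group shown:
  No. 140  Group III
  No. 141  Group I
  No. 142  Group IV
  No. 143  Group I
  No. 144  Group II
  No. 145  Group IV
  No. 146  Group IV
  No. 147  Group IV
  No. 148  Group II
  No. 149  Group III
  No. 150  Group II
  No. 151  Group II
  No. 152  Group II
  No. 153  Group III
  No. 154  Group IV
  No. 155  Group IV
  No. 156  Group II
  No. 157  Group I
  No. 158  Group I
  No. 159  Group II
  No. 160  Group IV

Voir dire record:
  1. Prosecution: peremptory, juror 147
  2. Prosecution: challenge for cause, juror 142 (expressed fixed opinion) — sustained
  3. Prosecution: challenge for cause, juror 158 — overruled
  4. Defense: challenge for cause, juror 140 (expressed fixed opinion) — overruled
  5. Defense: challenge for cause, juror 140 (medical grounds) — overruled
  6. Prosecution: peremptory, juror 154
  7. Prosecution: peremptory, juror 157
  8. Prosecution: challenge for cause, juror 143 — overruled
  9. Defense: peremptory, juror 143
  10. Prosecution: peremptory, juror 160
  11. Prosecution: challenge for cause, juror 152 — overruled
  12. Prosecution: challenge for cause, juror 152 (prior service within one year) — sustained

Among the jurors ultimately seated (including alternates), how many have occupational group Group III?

2

Removed: #142, #143, #147, #152, #154, #157, #160.
Seated (8 incl. alternates): #140, #141, #144, #145, #146, #148, #149, #150.
Of those, in Group III: #140, #149 → 2.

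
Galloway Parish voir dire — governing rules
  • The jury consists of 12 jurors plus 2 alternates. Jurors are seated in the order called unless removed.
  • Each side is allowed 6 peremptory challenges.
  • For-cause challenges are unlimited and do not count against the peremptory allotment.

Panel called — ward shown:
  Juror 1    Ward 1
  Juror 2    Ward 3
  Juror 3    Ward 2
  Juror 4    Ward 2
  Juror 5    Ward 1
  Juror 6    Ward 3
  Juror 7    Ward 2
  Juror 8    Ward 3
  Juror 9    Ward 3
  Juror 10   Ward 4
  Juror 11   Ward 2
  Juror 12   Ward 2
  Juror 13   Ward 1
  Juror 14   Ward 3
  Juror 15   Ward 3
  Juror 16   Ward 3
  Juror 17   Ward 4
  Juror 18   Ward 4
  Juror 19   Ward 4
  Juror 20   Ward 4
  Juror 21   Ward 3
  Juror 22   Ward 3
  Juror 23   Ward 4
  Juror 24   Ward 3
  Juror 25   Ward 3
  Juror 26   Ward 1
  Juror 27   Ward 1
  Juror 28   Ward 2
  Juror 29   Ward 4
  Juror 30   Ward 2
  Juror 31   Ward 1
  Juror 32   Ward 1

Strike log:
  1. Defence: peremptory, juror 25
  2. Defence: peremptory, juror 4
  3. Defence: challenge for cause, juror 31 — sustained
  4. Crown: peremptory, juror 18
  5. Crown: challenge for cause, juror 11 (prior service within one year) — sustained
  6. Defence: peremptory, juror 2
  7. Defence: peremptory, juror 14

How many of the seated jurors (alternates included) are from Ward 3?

Removed: #2, #4, #11, #14, #18, #25, #31.
Seated (14 incl. alternates): #1, #3, #5, #6, #7, #8, #9, #10, #12, #13, #15, #16, #17, #19.
Of those, in Ward 3: #6, #8, #9, #15, #16 → 5.

5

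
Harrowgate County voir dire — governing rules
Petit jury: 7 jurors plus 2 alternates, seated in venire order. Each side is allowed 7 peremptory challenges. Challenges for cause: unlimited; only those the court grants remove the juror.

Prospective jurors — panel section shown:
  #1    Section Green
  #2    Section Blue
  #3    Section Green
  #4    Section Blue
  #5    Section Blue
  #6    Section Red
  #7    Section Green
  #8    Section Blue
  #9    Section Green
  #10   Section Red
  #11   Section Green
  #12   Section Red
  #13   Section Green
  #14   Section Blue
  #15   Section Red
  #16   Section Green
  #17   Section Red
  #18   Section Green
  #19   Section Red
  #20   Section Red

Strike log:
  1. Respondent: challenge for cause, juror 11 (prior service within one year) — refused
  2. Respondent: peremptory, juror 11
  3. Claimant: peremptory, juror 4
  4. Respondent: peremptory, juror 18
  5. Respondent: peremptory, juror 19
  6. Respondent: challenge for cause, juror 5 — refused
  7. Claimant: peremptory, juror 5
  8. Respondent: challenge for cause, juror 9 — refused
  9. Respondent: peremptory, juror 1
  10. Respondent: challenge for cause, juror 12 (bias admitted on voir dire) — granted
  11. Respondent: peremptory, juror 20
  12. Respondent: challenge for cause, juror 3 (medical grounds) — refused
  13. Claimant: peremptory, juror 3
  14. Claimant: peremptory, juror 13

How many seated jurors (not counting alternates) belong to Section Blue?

Removed: #1, #3, #4, #5, #11, #12, #13, #18, #19, #20.
Seated jurors 1–7: #2, #6, #7, #8, #9, #10, #14 (alternates #15, #16 not counted).
Of those, in Section Blue: #2, #8, #14 → 3.

3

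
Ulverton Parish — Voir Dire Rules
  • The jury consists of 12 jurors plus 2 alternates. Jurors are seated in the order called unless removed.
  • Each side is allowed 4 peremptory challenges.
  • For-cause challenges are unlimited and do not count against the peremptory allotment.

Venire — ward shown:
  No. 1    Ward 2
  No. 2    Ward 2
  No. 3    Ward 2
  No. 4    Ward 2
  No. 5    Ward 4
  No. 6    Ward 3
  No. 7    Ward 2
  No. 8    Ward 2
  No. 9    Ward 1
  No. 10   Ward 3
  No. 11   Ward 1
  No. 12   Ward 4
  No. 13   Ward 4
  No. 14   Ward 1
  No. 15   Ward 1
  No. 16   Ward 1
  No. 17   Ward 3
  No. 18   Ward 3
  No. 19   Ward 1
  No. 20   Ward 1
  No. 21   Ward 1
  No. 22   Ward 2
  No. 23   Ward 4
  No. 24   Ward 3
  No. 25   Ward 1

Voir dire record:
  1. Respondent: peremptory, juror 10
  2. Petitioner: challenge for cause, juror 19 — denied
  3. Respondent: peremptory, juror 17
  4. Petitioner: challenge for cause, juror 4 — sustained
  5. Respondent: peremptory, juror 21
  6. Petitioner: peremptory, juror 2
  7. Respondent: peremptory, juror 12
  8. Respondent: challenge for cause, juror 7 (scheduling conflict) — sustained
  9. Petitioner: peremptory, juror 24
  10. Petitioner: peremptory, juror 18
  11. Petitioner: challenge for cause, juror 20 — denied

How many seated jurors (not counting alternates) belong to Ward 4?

Removed: #2, #4, #7, #10, #12, #17, #18, #21, #24.
Seated jurors 1–12: #1, #3, #5, #6, #8, #9, #11, #13, #14, #15, #16, #19 (alternates #20, #22 not counted).
Of those, in Ward 4: #5, #13 → 2.

2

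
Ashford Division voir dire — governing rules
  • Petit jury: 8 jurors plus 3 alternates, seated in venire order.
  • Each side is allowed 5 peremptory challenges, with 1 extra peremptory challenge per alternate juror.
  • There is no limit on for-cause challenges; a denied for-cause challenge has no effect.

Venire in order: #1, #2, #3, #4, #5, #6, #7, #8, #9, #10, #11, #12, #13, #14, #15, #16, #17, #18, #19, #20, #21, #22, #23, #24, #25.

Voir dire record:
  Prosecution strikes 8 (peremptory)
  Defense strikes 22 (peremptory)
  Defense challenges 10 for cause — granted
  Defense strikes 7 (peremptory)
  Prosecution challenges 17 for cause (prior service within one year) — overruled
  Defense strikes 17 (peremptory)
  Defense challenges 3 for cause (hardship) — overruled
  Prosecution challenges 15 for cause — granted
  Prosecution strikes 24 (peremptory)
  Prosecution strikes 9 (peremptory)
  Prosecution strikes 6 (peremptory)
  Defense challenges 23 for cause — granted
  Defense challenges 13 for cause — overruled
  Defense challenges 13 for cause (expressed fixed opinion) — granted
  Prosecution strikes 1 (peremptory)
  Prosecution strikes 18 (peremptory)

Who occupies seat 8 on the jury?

16

Removed: #1, #6, #7, #8, #9, #10, #13, #15, #17, #18, #22, #23, #24. (#3 stays — for-cause denied.)
Seating in order: seats 1–8 → #2, #3, #4, #5, #11, #12, #14, #16; alternates → #19, #20, #21.
So seat 8 is #16.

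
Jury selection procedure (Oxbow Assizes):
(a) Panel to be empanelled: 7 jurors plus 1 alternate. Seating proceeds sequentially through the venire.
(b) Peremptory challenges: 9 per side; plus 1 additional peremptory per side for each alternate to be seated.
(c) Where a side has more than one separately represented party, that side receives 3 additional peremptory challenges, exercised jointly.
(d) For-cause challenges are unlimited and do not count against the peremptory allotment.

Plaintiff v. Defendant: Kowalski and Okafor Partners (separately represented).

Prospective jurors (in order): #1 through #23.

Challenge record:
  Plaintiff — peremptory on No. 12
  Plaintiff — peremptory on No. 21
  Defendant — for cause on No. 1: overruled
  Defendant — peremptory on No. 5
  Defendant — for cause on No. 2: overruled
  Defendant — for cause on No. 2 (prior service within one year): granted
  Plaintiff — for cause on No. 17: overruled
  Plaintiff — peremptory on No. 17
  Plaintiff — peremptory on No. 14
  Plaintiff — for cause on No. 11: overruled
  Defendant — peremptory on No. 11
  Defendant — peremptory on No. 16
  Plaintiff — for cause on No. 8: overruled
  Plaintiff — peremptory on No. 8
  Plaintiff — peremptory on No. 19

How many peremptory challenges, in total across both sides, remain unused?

Plaintiff allotment: 9 base + 1 × 1 alternate = 10. Defendant allotment: 9 base + 1 × 1 alternate + 3 multi-party = 13.
Plaintiff peremptories used: #12, #21, #17, #14, #8, #19 — 6 (for-cause on #17, #11, #8 don't count).
Defendant peremptories used: #5, #11, #16 — 3 (for-cause on #1, #2, #2 don't count).
Remaining: (10 − 6) + (13 − 3) = 14.

14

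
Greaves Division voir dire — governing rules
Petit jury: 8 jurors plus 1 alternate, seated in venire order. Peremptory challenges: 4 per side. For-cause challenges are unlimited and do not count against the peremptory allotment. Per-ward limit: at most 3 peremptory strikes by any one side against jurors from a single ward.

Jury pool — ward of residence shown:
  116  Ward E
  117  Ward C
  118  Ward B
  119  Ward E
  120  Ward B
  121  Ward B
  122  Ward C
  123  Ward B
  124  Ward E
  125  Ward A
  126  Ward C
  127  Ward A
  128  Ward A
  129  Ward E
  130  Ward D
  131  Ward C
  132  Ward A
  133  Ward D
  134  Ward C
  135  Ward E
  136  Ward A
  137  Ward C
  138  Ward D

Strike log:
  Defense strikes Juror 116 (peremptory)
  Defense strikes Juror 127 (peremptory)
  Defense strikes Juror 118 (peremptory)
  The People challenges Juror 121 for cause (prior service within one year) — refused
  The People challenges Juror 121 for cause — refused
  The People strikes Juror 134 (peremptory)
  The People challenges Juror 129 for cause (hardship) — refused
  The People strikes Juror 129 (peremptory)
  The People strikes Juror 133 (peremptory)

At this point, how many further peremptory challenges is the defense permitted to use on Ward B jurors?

1

Defense peremptories so far: #116, #127, #118 — 3 of 4 used, 1 left overall.
Against Ward B: #118 — 1 used; per-ward cap 3 leaves 2.
Binding limit: min(1, 2) = 1.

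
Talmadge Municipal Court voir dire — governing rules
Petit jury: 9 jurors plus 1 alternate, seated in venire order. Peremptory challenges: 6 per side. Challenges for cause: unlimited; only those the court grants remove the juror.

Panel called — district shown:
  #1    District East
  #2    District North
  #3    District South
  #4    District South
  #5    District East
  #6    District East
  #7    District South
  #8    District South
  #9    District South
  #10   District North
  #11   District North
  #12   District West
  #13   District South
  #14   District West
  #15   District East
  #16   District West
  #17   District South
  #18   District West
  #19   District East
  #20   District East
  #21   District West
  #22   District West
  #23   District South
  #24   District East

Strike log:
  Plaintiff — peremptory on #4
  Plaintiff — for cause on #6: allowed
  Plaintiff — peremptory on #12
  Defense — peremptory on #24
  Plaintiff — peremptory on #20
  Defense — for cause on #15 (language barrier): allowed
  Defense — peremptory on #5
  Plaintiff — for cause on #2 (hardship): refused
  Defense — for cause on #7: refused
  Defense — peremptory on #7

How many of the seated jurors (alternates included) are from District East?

Removed: #4, #5, #6, #7, #12, #15, #20, #24.
Seated (10 incl. alternates): #1, #2, #3, #8, #9, #10, #11, #13, #14, #16.
Of those, in District East: #1 → 1.

1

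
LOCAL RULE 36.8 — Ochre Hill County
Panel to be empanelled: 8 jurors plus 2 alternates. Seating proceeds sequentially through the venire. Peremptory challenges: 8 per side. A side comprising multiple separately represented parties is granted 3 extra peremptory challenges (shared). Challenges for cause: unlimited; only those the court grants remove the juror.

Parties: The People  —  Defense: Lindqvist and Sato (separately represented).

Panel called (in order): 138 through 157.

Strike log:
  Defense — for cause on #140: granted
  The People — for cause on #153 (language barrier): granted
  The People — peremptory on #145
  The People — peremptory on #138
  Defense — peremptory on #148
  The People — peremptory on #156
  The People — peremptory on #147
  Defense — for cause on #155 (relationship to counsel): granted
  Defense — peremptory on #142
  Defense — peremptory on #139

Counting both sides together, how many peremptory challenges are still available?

The People allotment: 8. Defense allotment: 8 base + 3 multi-party = 11.
The People peremptories used: #145, #138, #156, #147 — 4 (the for-cause on #153 doesn't count).
Defense peremptories used: #148, #142, #139 — 3 (for-cause on #140, #155 don't count).
Remaining: (8 − 4) + (11 − 3) = 12.

12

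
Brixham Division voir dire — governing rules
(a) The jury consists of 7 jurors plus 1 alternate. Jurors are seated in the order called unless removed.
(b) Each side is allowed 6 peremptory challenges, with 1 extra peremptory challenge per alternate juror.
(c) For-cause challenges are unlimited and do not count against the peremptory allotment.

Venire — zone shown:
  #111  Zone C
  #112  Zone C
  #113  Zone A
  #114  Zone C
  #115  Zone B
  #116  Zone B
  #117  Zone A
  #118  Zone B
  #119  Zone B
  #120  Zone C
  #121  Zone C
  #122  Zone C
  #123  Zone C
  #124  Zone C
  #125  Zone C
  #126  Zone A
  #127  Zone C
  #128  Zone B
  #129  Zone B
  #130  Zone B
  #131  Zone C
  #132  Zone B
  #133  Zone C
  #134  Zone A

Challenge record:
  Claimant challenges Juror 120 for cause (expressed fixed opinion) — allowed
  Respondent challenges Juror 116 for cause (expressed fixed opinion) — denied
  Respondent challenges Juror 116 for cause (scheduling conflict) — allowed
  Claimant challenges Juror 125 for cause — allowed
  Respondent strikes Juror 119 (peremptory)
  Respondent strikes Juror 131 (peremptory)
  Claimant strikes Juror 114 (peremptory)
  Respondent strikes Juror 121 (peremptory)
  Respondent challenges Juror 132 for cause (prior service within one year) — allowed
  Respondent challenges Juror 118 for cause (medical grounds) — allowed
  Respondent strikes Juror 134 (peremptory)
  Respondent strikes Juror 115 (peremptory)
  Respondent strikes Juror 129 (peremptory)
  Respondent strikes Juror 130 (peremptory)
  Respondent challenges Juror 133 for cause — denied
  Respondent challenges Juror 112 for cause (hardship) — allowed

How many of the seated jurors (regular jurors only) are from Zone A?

Removed: #112, #114, #115, #116, #118, #119, #120, #121, #125, #129, #130, #131, #132, #134.
Seated jurors 1–7: #111, #113, #117, #122, #123, #124, #126 (alternates #127 not counted).
Of those, in Zone A: #113, #117, #126 → 3.

3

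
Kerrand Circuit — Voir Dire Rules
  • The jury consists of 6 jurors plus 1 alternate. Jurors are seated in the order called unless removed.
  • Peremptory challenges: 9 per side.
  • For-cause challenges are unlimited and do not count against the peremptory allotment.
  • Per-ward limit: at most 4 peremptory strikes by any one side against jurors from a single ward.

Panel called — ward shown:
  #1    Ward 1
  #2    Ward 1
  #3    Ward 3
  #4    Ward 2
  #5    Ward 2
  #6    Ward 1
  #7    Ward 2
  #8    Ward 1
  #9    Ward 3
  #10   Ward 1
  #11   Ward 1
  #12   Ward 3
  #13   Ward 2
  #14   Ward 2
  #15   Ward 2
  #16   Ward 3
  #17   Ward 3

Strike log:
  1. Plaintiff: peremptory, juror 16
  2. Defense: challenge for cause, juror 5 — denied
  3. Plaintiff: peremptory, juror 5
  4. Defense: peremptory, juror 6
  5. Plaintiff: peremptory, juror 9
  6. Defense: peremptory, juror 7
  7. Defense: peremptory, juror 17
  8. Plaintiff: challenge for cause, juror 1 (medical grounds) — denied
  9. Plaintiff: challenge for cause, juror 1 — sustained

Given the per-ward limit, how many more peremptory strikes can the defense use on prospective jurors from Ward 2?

Defense peremptories so far: #6, #7, #17 — 3 of 9 used, 6 left overall.
Against Ward 2: #7 — 1 used; per-ward cap 4 leaves 3.
Binding limit: min(6, 3) = 3.

3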